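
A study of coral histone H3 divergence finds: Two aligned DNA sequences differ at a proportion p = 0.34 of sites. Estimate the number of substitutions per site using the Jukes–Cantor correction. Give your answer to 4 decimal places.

d = −(3/4) ln(1 − 4p/3) = −0.75 ln(1 − 0.453333) = −0.75 ln(0.546667)
  = −0.75 × (-0.603915) = 0.452936 substitutions/site.

0.4529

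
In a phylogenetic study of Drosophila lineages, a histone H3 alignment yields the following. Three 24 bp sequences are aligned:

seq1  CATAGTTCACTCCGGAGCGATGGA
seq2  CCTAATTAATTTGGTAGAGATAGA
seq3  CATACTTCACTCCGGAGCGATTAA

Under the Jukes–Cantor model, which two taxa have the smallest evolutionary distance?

seq1–seq2: 9/24 differ, p = 0.375, d = 0.520.
seq1–seq3: 3/24 differ, p = 0.125, d = 0.137.
seq2–seq3: 10/24 differ, p = 0.417, d = 0.608.
The smallest distance is between seq1 and seq3.

seq1 and seq3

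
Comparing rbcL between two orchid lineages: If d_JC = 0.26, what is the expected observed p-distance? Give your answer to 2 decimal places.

p = (3/4)(1 − e^(−4d/3)) = 0.75 × (1 − e^(-0.346667)) = 0.75 × (1 − 0.707041) = 0.219719.

0.22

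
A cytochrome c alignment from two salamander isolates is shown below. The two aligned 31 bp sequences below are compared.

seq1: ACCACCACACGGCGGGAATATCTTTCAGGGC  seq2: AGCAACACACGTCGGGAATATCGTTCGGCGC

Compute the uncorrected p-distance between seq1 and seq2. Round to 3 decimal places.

0.194

The sequences differ at 6 of 31 positions (sites 2, 5, 12, 23, 27, 29).
p = 6/31 = 0.193548… ≈ 0.194 (to 3 d.p.).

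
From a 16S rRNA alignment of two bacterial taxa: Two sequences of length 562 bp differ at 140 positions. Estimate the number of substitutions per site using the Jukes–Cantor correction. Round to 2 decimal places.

0.30

p = 140/562 ≈ 0.24911.
d = −(3/4) ln(1 − 4p/3) = −0.75 ln(1 − 0.332147) = −0.75 ln(0.667853)
  = −0.75 × (-0.403687) = 0.302765 substitutions/site.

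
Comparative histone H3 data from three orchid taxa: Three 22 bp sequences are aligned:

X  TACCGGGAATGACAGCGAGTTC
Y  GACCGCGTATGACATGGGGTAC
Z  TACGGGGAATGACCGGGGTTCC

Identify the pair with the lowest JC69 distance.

X and Z

X–Y: 7/22 differ, p = 0.318, d = 0.414.
X–Z: 6/22 differ, p = 0.273, d = 0.339.
Y–Z: 8/22 differ, p = 0.364, d = 0.497.
The smallest distance is between X and Z.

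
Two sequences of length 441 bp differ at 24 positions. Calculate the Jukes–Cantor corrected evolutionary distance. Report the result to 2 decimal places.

p = 24/441 ≈ 0.054422.
d = −(3/4) ln(1 − 4p/3) = −0.75 ln(1 − 0.072563) = −0.75 ln(0.927437)
  = −0.75 × (-0.075330) = 0.056498 substitutions/site.

0.06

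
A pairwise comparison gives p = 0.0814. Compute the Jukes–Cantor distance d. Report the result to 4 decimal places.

d = −(3/4) ln(1 − 4p/3) = −0.75 ln(1 − 0.108533) = −0.75 ln(0.891467)
  = −0.75 × (-0.114887) = 0.086165 substitutions/site.

0.0862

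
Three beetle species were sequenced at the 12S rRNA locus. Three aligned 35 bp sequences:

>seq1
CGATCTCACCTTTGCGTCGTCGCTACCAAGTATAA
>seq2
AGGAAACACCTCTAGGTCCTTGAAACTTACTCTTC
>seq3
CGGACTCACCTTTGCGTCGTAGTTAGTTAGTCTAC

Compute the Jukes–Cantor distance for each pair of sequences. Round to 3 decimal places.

seq1–seq2: 18/35 sites differ → p ≈ 0.514286, d = −0.75 ln(1 − 0.685715) = 0.868091 ≈ 0.868.
seq1–seq3: 9/35 sites differ → p ≈ 0.257143, d = −0.75 ln(1 − 0.342857) = 0.314890 ≈ 0.315.
seq2–seq3: 13/35 sites differ → p ≈ 0.371429, d = −0.75 ln(1 − 0.495239) = 0.512753 ≈ 0.513.

d(seq1,seq2) = 0.868, d(seq1,seq3) = 0.315, d(seq2,seq3) = 0.513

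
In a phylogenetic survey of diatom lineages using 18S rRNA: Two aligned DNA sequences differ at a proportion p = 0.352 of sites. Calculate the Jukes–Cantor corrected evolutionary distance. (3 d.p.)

d = −(3/4) ln(1 − 4p/3) = −0.75 ln(1 − 0.469333) = −0.75 ln(0.530667)
  = −0.75 × (-0.633621) = 0.475216 substitutions/site.

0.475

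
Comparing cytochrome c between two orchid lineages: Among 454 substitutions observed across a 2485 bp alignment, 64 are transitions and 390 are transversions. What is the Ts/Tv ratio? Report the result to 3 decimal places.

R = 64/390 = 0.164102… ≈ 0.164 (to 3 d.p.).

0.164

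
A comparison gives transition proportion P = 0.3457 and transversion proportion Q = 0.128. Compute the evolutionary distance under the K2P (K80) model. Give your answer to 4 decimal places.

0.9297

Under the Kimura two-parameter model, d = −½ ln(1 − 2P − Q) − ¼ ln(1 − 2Q).
1 − 2P − Q = 0.1806, giving −½ ln(0.1806) = 0.855735.
1 − 2Q = 0.744, giving −¼ ln(0.744) = 0.073929.
d = 0.855735 + 0.073929 = 0.929664.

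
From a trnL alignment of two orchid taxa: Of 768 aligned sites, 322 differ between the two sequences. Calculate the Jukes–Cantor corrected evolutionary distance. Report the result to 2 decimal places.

p = 322/768 ≈ 0.419271.
d = −(3/4) ln(1 − 4p/3) = −0.75 ln(1 − 0.559028) = −0.75 ln(0.440972)
  = −0.75 × (-0.818774) = 0.614081 substitutions/site.

0.61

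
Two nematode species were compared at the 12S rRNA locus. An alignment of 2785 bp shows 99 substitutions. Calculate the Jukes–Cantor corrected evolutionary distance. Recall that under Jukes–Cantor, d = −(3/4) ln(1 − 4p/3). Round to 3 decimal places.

p = 99/2785 ≈ 0.035548.
d = −(3/4) ln(1 − 4p/3) = −0.75 ln(1 − 0.047397) = −0.75 ln(0.952603)
  = −0.75 × (-0.048557) = 0.036418 substitutions/site.

0.036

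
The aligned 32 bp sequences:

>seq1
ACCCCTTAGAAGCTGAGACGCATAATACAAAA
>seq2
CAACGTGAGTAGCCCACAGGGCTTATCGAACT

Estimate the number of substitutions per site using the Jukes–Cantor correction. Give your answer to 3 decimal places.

0.924

The sequences differ at 17 of 32 sites, so p = 17/32 = 0.53125.
d = −(3/4) ln(1 − 4p/3) = −0.75 ln(1 − 0.708333) = −0.75 ln(0.291667)
  = −0.75 × (-1.232143) = 0.924107 substitutions/site.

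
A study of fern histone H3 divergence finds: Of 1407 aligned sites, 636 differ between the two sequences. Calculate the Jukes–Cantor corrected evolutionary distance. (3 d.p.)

p = 636/1407 ≈ 0.452026.
d = −(3/4) ln(1 − 4p/3) = −0.75 ln(1 − 0.602701) = −0.75 ln(0.397299)
  = −0.75 × (-0.923066) = 0.692300 substitutions/site.

0.692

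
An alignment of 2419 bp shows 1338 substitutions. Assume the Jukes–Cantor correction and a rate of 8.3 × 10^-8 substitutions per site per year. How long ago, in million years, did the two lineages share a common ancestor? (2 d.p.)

p = 1338/2419 ≈ 0.553121.
d = −(3/4) ln(1 − 4p/3) = −0.75 ln(1 − 0.737495) = −0.75 ln(0.262505)
  = −0.75 × (-1.337485) = 1.003114 substitutions/site.
Under a molecular clock d = 2μt, so t = d/(2μ) = 1.003114 / (2 × 8.3 × 10^-8) = 6.04 million years.

6.04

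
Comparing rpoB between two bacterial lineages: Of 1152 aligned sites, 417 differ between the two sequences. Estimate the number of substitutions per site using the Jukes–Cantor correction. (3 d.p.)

p = 417/1152 ≈ 0.361979.
d = −(3/4) ln(1 − 4p/3) = −0.75 ln(1 − 0.482639) = −0.75 ln(0.517361)
  = −0.75 × (-0.659014) = 0.494261 substitutions/site.

0.494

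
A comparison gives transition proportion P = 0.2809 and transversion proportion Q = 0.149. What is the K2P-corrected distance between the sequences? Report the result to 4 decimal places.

0.7088

Under the Kimura two-parameter model, d = −½ ln(1 − 2P − Q) − ¼ ln(1 − 2Q).
1 − 2P − Q = 0.2892, giving −½ ln(0.2892) = 0.620318.
1 − 2Q = 0.702, giving −¼ ln(0.702) = 0.088455.
d = 0.620318 + 0.088455 = 0.708773.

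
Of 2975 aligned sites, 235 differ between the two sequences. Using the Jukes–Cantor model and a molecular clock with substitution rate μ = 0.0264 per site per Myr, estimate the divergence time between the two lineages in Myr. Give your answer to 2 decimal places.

1.58

p = 235/2975 ≈ 0.078992.
d = −(3/4) ln(1 − 4p/3) = −0.75 ln(1 − 0.105323) = −0.75 ln(0.894677)
  = −0.75 × (-0.111293) = 0.083470 substitutions/site.
Under a molecular clock d = 2μt, so t = d/(2μ) = 0.083470 / (2 × 0.0264) = 1.58 Myr.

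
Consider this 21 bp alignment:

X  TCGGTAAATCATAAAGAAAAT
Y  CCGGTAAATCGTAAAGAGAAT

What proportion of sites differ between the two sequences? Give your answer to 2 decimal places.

0.14

The sequences differ at 3 of 21 positions (sites 1, 11, 18).
p = 3/21 = 0.142857… ≈ 0.14 (to 2 d.p.).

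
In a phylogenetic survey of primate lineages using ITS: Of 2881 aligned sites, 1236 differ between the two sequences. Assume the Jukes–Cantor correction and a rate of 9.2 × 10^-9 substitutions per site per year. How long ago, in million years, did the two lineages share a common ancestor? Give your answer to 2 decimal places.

34.59

p = 1236/2881 ≈ 0.429018.
d = −(3/4) ln(1 − 4p/3) = −0.75 ln(1 − 0.572024) = −0.75 ln(0.427976)
  = −0.75 × (-0.848688) = 0.636516 substitutions/site.
Under a molecular clock d = 2μt, so t = d/(2μ) = 0.636516 / (2 × 9.2 × 10^-9) = 34.59 million years.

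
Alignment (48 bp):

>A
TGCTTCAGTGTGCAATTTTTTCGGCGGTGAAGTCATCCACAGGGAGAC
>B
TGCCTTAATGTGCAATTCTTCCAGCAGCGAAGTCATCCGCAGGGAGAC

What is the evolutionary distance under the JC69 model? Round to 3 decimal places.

The sequences differ at 9 of 48 sites (4, 6, 8, 18, 21, 23, 26, 28, 39), so p = 9/48 = 0.1875.
d = −(3/4) ln(1 − 4p/3) = −0.75 ln(1 − 0.25) = −0.75 ln(0.75)
  = −0.75 × (-0.287682) = 0.215762 substitutions/site.

0.216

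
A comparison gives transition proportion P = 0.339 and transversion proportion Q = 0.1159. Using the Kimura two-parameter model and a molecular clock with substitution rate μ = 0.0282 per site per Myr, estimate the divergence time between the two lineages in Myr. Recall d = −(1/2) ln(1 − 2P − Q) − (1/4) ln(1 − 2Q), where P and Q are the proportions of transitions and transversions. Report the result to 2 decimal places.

Under the Kimura two-parameter model, d = −½ ln(1 − 2P − Q) − ¼ ln(1 − 2Q).
1 − 2P − Q = 0.2061, giving −½ ln(0.2061) = 0.789697.
1 − 2Q = 0.7682, giving −¼ ln(0.7682) = 0.065926.
d = 0.789697 + 0.065926 = 0.855623.
Under a molecular clock d = 2μt, so t = d/(2μ) = 0.855623 / (2 × 0.0282) = 15.17 Myr.

15.17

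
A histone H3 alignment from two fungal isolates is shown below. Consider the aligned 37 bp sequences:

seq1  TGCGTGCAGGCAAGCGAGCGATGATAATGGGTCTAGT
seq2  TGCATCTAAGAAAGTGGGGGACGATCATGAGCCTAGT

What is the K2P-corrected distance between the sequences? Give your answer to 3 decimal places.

Of 37 sites, 8 differences are transitions and 4 are transversions, so P = 8/37 ≈ 0.216216 and Q = 4/37 ≈ 0.108108.
Under the Kimura two-parameter model, d = −½ ln(1 − 2P − Q) − ¼ ln(1 − 2Q).
1 − 2P − Q = 0.45946, giving −½ ln(0.45946) = 0.388852.
1 − 2Q = 0.783784, giving −¼ ln(0.783784) = 0.060905.
d = 0.388852 + 0.060905 = 0.449757.

0.450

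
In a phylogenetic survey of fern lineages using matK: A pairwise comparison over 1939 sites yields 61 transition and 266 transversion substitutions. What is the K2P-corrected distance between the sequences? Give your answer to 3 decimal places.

0.192

P = 61/1939 ≈ 0.03146 and Q = 266/1939 ≈ 0.137184.
Under the Kimura two-parameter model, d = −½ ln(1 − 2P − Q) − ¼ ln(1 − 2Q).
1 − 2P − Q = 0.799896, giving −½ ln(0.799896) = 0.111637.
1 − 2Q = 0.725632, giving −¼ ln(0.725632) = 0.080178.
d = 0.111637 + 0.080178 = 0.191815.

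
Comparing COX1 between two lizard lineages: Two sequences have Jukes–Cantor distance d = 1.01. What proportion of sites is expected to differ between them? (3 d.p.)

0.555

p = (3/4)(1 − e^(−4d/3)) = 0.75 × (1 − e^(-1.346667)) = 0.75 × (1 − 0.260106) = 0.554921.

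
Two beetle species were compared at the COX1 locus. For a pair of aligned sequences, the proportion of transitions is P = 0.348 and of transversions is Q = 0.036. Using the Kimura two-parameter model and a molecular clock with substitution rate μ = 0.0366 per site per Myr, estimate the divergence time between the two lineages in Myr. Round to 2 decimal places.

9.25

Under the Kimura two-parameter model, d = −½ ln(1 − 2P − Q) − ¼ ln(1 − 2Q).
1 − 2P − Q = 0.268, giving −½ ln(0.268) = 0.658384.
1 − 2Q = 0.928, giving −¼ ln(0.928) = 0.018681.
d = 0.658384 + 0.018681 = 0.677065.
Under a molecular clock d = 2μt, so t = d/(2μ) = 0.677065 / (2 × 0.0366) = 9.25 Myr.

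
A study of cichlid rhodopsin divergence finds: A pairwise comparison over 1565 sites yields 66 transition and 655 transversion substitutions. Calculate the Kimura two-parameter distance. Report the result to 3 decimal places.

0.803

P = 66/1565 ≈ 0.042173 and Q = 655/1565 ≈ 0.41853.
Under the Kimura two-parameter model, d = −½ ln(1 − 2P − Q) − ¼ ln(1 − 2Q).
1 − 2P − Q = 0.497124, giving −½ ln(0.497124) = 0.349458.
1 − 2Q = 0.16294, giving −¼ ln(0.16294) = 0.453593.
d = 0.349458 + 0.453593 = 0.803051.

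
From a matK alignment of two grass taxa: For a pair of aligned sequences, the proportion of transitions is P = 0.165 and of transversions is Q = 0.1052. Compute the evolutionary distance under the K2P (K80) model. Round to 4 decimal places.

0.3447

Under the Kimura two-parameter model, d = −½ ln(1 − 2P − Q) − ¼ ln(1 − 2Q).
1 − 2P − Q = 0.5648, giving −½ ln(0.5648) = 0.285642.
1 − 2Q = 0.7896, giving −¼ ln(0.7896) = 0.059057.
d = 0.285642 + 0.059057 = 0.344699.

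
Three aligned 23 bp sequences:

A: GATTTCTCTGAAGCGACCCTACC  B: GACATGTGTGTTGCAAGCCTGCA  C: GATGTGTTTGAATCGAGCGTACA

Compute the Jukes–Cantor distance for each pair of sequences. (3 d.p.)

A–B: 10/23 sites differ → p ≈ 0.434783, d = −0.75 ln(1 − 0.579711) = 0.650110 ≈ 0.650.
A–C: 7/23 sites differ → p ≈ 0.304348, d = −0.75 ln(1 − 0.405797) = 0.390401 ≈ 0.390.
B–C: 9/23 sites differ → p ≈ 0.391304, d = −0.75 ln(1 − 0.521739) = 0.553199 ≈ 0.553.

d(A,B) = 0.650, d(A,C) = 0.390, d(B,C) = 0.553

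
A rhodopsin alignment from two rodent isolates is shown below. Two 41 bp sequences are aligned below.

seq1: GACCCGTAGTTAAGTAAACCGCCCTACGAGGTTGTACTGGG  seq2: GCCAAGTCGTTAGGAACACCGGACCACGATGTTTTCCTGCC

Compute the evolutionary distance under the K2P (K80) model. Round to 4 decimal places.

0.5191

Of 41 sites, 2 differences are transitions and 13 are transversions, so P = 2/41 ≈ 0.04878 and Q = 13/41 ≈ 0.317073.
Under the Kimura two-parameter model, d = −½ ln(1 − 2P − Q) − ¼ ln(1 − 2Q).
1 − 2P − Q = 0.585367, giving −½ ln(0.585367) = 0.267758.
1 − 2Q = 0.365854, giving −¼ ln(0.365854) = 0.251380.
d = 0.267758 + 0.251380 = 0.519138.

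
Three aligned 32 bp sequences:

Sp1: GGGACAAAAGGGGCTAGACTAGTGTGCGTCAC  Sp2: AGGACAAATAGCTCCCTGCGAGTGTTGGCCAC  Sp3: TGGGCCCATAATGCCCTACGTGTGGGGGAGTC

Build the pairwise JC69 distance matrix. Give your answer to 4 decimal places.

d(Sp1,Sp2) = 0.5851, d(Sp1,Sp3) = 1.0397, d(Sp2,Sp3) = 0.6566

Sp1–Sp2: 13/32 sites differ → p = 0.40625, d = −0.75 ln(1 − 0.541667) = 0.585119 ≈ 0.5851.
Sp1–Sp3: 18/32 sites differ → p = 0.5625, d = −0.75 ln(1 − 0.75) = 1.039721 ≈ 1.0397.
Sp2–Sp3: 14/32 sites differ → p = 0.4375, d = −0.75 ln(1 − 0.583333) = 0.656601 ≈ 0.6566.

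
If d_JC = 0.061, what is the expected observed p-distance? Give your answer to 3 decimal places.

p = (3/4)(1 − e^(−4d/3)) = 0.75 × (1 − e^(-0.081333)) = 0.75 × (1 − 0.921887) = 0.058585.

0.059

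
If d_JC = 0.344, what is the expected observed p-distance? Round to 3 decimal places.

0.276

p = (3/4)(1 − e^(−4d/3)) = 0.75 × (1 − e^(-0.458667)) = 0.75 × (1 − 0.632126) = 0.275906.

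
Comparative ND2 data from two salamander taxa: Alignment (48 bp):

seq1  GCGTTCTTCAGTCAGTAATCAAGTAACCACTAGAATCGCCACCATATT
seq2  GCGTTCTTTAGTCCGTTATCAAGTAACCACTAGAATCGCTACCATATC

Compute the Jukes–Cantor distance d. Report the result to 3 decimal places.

The sequences differ at 5 of 48 sites (9, 14, 17, 40, 48), so p = 5/48 ≈ 0.104167.
d = −(3/4) ln(1 − 4p/3) = −0.75 ln(1 − 0.138889) = −0.75 ln(0.861111)
  = −0.75 × (-0.149532) = 0.112149 substitutions/site.

0.112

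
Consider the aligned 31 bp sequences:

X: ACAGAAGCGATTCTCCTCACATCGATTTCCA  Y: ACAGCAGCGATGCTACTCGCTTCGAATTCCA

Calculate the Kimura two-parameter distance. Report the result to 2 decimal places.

Of 31 sites, 1 differences are transitions and 5 are transversions, so P = 1/31 ≈ 0.032258 and Q = 5/31 ≈ 0.16129.
Under the Kimura two-parameter model, d = −½ ln(1 − 2P − Q) − ¼ ln(1 − 2Q).
1 − 2P − Q = 0.774194, giving −½ ln(0.774194) = 0.127966.
1 − 2Q = 0.67742, giving −¼ ln(0.67742) = 0.097366.
d = 0.127966 + 0.097366 = 0.225332.

0.23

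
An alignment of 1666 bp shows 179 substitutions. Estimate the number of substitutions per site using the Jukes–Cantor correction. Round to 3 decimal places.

0.116

p = 179/1666 ≈ 0.107443.
d = −(3/4) ln(1 − 4p/3) = −0.75 ln(1 − 0.143257) = −0.75 ln(0.856743)
  = −0.75 × (-0.154617) = 0.115963 substitutions/site.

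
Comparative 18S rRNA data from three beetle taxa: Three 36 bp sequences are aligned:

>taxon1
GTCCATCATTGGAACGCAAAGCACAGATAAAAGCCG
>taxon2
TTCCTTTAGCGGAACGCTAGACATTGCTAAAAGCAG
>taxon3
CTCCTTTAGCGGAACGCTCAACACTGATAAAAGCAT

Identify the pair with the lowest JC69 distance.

taxon2 and taxon3

taxon1–taxon2: 12/36 differ, p = 0.333, d = 0.441.
taxon1–taxon3: 11/36 differ, p = 0.306, d = 0.392.
taxon2–taxon3: 6/36 differ, p = 0.167, d = 0.188.
The smallest distance is between taxon2 and taxon3.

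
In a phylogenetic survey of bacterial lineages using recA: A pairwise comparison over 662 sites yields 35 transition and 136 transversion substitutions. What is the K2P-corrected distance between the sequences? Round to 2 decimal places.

0.32

P = 35/662 ≈ 0.05287 and Q = 136/662 ≈ 0.205438.
Under the Kimura two-parameter model, d = −½ ln(1 − 2P − Q) − ¼ ln(1 − 2Q).
1 − 2P − Q = 0.688822, giving −½ ln(0.688822) = 0.186386.
1 − 2Q = 0.589124, giving −¼ ln(0.589124) = 0.132280.
d = 0.186386 + 0.132280 = 0.318666.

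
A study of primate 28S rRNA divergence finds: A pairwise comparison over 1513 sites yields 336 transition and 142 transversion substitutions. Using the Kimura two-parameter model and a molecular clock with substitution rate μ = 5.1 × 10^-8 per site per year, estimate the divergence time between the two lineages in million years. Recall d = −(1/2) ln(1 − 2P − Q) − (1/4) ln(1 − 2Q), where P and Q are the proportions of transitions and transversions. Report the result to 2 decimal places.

4.29

P = 336/1513 ≈ 0.222075 and Q = 142/1513 ≈ 0.093853.
Under the Kimura two-parameter model, d = −½ ln(1 − 2P − Q) − ¼ ln(1 − 2Q).
1 − 2P − Q = 0.461997, giving −½ ln(0.461997) = 0.386098.
1 − 2Q = 0.812294, giving −¼ ln(0.812294) = 0.051973.
d = 0.386098 + 0.051973 = 0.438071.
Under a molecular clock d = 2μt, so t = d/(2μ) = 0.438071 / (2 × 5.1 × 10^-8) = 4.29 million years.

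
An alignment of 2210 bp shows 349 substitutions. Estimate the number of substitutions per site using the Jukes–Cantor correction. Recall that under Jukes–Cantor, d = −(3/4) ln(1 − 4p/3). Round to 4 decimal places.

p = 349/2210 ≈ 0.157919.
d = −(3/4) ln(1 − 4p/3) = −0.75 ln(1 − 0.210559) = −0.75 ln(0.789441)
  = −0.75 × (-0.236430) = 0.177323 substitutions/site.

0.1773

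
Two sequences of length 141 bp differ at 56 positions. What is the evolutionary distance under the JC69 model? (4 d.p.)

p = 56/141 ≈ 0.397163.
d = −(3/4) ln(1 − 4p/3) = −0.75 ln(1 − 0.529551) = −0.75 ln(0.470449)
  = −0.75 × (-0.754068) = 0.565551 substitutions/site.

0.5656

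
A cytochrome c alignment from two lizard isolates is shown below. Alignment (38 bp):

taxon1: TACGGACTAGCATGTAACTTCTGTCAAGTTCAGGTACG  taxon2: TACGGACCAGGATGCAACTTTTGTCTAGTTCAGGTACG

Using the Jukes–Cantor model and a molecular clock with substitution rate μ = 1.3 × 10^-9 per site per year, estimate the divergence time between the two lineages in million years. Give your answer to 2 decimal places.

The sequences differ at 5 of 38 sites (8, 11, 15, 21, 26), so p = 5/38 ≈ 0.131579.
d = −(3/4) ln(1 − 4p/3) = −0.75 ln(1 − 0.175439) = −0.75 ln(0.824561)
  = −0.75 × (-0.192904) = 0.144678 substitutions/site.
Under a molecular clock d = 2μt, so t = d/(2μ) = 0.144678 / (2 × 1.3 × 10^-9) = 55.65 million years.

55.65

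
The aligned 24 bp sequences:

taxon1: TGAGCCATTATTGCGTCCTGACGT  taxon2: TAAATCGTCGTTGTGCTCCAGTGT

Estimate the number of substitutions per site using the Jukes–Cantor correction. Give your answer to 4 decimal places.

0.9607

The sequences differ at 13 of 24 sites, so p = 13/24 ≈ 0.541667.
d = −(3/4) ln(1 − 4p/3) = −0.75 ln(1 − 0.722223) = −0.75 ln(0.277777)
  = −0.75 × (-1.280937) = 0.960703 substitutions/site.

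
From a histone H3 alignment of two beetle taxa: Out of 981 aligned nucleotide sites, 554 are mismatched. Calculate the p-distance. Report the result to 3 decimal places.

0.565

p = 554/981 = 0.564729… ≈ 0.565 (to 3 d.p.).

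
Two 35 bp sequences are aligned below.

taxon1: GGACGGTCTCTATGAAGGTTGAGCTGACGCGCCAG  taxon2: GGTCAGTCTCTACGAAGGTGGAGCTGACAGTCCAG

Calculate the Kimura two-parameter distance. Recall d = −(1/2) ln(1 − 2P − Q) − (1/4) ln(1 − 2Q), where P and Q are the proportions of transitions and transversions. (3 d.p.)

Of 35 sites, 3 differences are transitions and 4 are transversions, so P = 3/35 ≈ 0.085714 and Q = 4/35 ≈ 0.114286.
Under the Kimura two-parameter model, d = −½ ln(1 − 2P − Q) − ¼ ln(1 − 2Q).
1 − 2P − Q = 0.714286, giving −½ ln(0.714286) = 0.168236.
1 − 2Q = 0.771428, giving −¼ ln(0.771428) = 0.064878.
d = 0.168236 + 0.064878 = 0.233114.

0.233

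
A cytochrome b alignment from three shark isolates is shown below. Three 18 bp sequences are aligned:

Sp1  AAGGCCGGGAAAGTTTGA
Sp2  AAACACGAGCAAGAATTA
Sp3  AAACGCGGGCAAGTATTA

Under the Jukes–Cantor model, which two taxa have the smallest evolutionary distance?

Sp2 and Sp3

Sp1–Sp2: 8/18 differ, p = 0.444, d = 0.673.
Sp1–Sp3: 6/18 differ, p = 0.333, d = 0.441.
Sp2–Sp3: 3/18 differ, p = 0.167, d = 0.188.
The smallest distance is between Sp2 and Sp3.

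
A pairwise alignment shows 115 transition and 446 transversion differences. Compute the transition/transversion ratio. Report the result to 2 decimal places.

R = 115/446 = 0.257847… ≈ 0.26 (to 2 d.p.).

0.26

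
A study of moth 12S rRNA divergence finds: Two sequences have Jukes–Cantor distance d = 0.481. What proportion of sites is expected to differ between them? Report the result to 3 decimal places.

0.355

p = (3/4)(1 − e^(−4d/3)) = 0.75 × (1 − e^(-0.641333)) = 0.75 × (1 − 0.526590) = 0.355058.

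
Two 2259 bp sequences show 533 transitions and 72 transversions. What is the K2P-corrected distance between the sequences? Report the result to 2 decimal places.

P = 533/2259 ≈ 0.235945 and Q = 72/2259 ≈ 0.031873.
Under the Kimura two-parameter model, d = −½ ln(1 − 2P − Q) − ¼ ln(1 − 2Q).
1 − 2P − Q = 0.496237, giving −½ ln(0.496237) = 0.350351.
1 − 2Q = 0.936254, giving −¼ ln(0.936254) = 0.016467.
d = 0.350351 + 0.016467 = 0.366818.

0.37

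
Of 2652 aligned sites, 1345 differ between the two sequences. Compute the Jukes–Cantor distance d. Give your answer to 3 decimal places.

0.846

p = 1345/2652 ≈ 0.507164.
d = −(3/4) ln(1 − 4p/3) = −0.75 ln(1 − 0.676219) = −0.75 ln(0.323781)
  = −0.75 × (-1.127688) = 0.845766 substitutions/site.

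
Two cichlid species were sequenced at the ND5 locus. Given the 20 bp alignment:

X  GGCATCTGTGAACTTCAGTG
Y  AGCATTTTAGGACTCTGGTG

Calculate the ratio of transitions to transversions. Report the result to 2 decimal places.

3.00

Transitions are A↔G and C↔T; transversions are all other mismatches.
Transitions: 6. Transversions: 2.
R = 6/2 = 3.00.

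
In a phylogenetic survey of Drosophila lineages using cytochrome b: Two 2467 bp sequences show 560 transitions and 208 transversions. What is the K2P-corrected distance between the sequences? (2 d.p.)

0.43

P = 560/2467 ≈ 0.226996 and Q = 208/2467 ≈ 0.084313.
Under the Kimura two-parameter model, d = −½ ln(1 − 2P − Q) − ¼ ln(1 − 2Q).
1 − 2P − Q = 0.461695, giving −½ ln(0.461695) = 0.386425.
1 − 2Q = 0.831374, giving −¼ ln(0.831374) = 0.046169.
d = 0.386425 + 0.046169 = 0.432594.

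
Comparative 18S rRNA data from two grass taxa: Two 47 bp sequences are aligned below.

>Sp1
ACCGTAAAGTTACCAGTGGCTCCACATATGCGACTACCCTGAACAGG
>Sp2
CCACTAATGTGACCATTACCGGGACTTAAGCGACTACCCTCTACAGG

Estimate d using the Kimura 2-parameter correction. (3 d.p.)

Of 47 sites, 1 differences are transitions and 14 are transversions, so P = 1/47 ≈ 0.021277 and Q = 14/47 ≈ 0.297872.
Under the Kimura two-parameter model, d = −½ ln(1 − 2P − Q) − ¼ ln(1 − 2Q).
1 − 2P − Q = 0.659574, giving −½ ln(0.659574) = 0.208081.
1 − 2Q = 0.404256, giving −¼ ln(0.404256) = 0.226427.
d = 0.208081 + 0.226427 = 0.434508.

0.435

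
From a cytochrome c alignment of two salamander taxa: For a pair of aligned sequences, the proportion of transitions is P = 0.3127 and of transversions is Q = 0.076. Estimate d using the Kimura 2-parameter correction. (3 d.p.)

Under the Kimura two-parameter model, d = −½ ln(1 − 2P − Q) − ¼ ln(1 − 2Q).
1 − 2P − Q = 0.2986, giving −½ ln(0.2986) = 0.604325.
1 − 2Q = 0.848, giving −¼ ln(0.848) = 0.041219.
d = 0.604325 + 0.041219 = 0.645544.

0.646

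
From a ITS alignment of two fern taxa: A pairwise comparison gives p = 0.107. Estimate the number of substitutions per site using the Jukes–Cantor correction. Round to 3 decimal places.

0.115

d = −(3/4) ln(1 − 4p/3) = −0.75 ln(1 − 0.142667) = −0.75 ln(0.857333)
  = −0.75 × (-0.153929) = 0.115447 substitutions/site.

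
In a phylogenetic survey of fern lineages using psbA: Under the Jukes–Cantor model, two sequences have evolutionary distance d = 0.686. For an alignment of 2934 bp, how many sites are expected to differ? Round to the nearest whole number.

1319

Invert JC69: p = (3/4)(1 − e^(−4d/3)) = 0.75 × (1 − e^(-0.914667)) = 0.75 × (1 − 0.400650) = 0.449513.
Expected differing sites = pL ≈ 0.449513 × 2934 = 1318.871142 ≈ 1319.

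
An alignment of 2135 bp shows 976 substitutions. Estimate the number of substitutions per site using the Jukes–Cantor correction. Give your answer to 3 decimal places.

0.705

p = 976/2135 ≈ 0.457143.
d = −(3/4) ln(1 − 4p/3) = −0.75 ln(1 − 0.609524) = −0.75 ln(0.390476)
  = −0.75 × (-0.940389) = 0.705292 substitutions/site.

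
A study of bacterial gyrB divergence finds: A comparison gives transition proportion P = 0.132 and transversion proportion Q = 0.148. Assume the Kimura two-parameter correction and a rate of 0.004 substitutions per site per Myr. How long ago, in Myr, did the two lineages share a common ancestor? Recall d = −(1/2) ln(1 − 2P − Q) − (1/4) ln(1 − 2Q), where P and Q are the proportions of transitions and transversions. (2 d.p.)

Under the Kimura two-parameter model, d = −½ ln(1 − 2P − Q) − ¼ ln(1 − 2Q).
1 − 2P − Q = 0.588, giving −½ ln(0.588) = 0.265514.
1 − 2Q = 0.704, giving −¼ ln(0.704) = 0.087744.
d = 0.265514 + 0.087744 = 0.353258.
Under a molecular clock d = 2μt, so t = d/(2μ) = 0.353258 / (2 × 0.004) = 44.16 Myr.

44.16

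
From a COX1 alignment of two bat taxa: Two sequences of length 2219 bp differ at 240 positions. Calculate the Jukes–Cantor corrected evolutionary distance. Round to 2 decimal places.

p = 240/2219 ≈ 0.108157.
d = −(3/4) ln(1 − 4p/3) = −0.75 ln(1 − 0.144209) = −0.75 ln(0.855791)
  = −0.75 × (-0.155729) = 0.116797 substitutions/site.

0.12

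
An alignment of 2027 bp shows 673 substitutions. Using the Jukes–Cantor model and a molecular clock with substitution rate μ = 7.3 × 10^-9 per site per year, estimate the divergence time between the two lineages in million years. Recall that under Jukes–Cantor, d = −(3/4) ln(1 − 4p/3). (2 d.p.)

30.03

p = 673/2027 ≈ 0.332018.
d = −(3/4) ln(1 − 4p/3) = −0.75 ln(1 − 0.442691) = −0.75 ln(0.557309)
  = −0.75 × (-0.584635) = 0.438476 substitutions/site.
Under a molecular clock d = 2μt, so t = d/(2μ) = 0.438476 / (2 × 7.3 × 10^-9) = 30.03 million years.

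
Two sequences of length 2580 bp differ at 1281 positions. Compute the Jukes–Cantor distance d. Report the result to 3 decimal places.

p = 1281/2580 ≈ 0.496512.
d = −(3/4) ln(1 − 4p/3) = −0.75 ln(1 − 0.662016) = −0.75 ln(0.337984)
  = −0.75 × (-1.084757) = 0.813568 substitutions/site.

0.814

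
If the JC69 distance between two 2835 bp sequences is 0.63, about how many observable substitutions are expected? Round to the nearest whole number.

Invert JC69: p = (3/4)(1 − e^(−4d/3)) = 0.75 × (1 − e^(-0.84)) = 0.75 × (1 − 0.431711) = 0.426217.
Expected differing sites = pL ≈ 0.426217 × 2835 = 1208.325195 ≈ 1208.

1208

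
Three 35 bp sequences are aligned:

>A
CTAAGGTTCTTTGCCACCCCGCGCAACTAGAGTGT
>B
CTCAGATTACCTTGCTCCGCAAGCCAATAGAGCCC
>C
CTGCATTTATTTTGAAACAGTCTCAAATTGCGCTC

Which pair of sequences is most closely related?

A and B

A–B: 16/35 differ, p = 0.457, d = 0.705.
A–C: 19/35 differ, p = 0.543, d = 0.965.
B–C: 18/35 differ, p = 0.514, d = 0.868.
The smallest distance is between A and B.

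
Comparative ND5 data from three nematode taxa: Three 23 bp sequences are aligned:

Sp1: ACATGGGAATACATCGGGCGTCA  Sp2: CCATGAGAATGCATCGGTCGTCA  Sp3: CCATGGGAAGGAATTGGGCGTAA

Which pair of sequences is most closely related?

Sp1 and Sp2

Sp1–Sp2: 4/23 differ, p = 0.174, d = 0.198.
Sp1–Sp3: 6/23 differ, p = 0.261, d = 0.321.
Sp2–Sp3: 6/23 differ, p = 0.261, d = 0.321.
The smallest distance is between Sp1 and Sp2.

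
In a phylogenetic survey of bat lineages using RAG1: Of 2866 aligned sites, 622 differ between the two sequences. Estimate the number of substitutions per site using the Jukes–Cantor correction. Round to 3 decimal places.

0.256

p = 622/2866 ≈ 0.217027.
d = −(3/4) ln(1 − 4p/3) = −0.75 ln(1 − 0.289369) = −0.75 ln(0.710631)
  = −0.75 × (-0.341602) = 0.256202 substitutions/site.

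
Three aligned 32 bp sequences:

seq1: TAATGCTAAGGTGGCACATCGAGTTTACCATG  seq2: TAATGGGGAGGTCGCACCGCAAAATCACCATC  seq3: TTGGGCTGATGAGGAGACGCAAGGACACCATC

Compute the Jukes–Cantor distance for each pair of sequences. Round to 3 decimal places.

seq1–seq2: 11/32 sites differ → p = 0.34375, d = −0.75 ln(1 − 0.458333) = 0.459828 ≈ 0.460.
seq1–seq3: 16/32 sites differ → p = 0.5, d = −0.75 ln(1 − 0.666667) = 0.823960 ≈ 0.824.
seq2–seq3: 14/32 sites differ → p = 0.4375, d = −0.75 ln(1 − 0.583333) = 0.656601 ≈ 0.657.

d(seq1,seq2) = 0.460, d(seq1,seq3) = 0.824, d(seq2,seq3) = 0.657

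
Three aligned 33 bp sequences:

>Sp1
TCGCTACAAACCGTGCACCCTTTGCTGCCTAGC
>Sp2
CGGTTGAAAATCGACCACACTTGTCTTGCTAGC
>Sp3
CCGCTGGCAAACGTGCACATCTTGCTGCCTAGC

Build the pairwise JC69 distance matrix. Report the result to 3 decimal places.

d(Sp1,Sp2) = 0.559, d(Sp1,Sp3) = 0.293, d(Sp2,Sp3) = 0.559

Sp1–Sp2: 13/33 sites differ → p ≈ 0.393939, d = −0.75 ln(1 − 0.525252) = 0.558728 ≈ 0.559.
Sp1–Sp3: 8/33 sites differ → p ≈ 0.242424, d = −0.75 ln(1 − 0.323232) = 0.292820 ≈ 0.293.
Sp2–Sp3: 13/33 sites differ → p ≈ 0.393939, d = −0.75 ln(1 − 0.525252) = 0.558728 ≈ 0.559.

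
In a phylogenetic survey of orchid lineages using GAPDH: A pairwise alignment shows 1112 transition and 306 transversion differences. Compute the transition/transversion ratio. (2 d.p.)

3.63

R = 1112/306 = 3.633986… ≈ 3.63 (to 2 d.p.).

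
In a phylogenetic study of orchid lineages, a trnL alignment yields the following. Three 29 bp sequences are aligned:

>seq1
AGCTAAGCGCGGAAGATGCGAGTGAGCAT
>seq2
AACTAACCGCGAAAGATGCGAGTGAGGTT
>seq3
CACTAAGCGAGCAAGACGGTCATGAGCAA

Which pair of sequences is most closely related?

seq1 and seq2

seq1–seq2: 5/29 differ, p = 0.172, d = 0.196.
seq1–seq3: 10/29 differ, p = 0.345, d = 0.462.
seq2–seq3: 12/29 differ, p = 0.414, d = 0.602.
The smallest distance is between seq1 and seq2.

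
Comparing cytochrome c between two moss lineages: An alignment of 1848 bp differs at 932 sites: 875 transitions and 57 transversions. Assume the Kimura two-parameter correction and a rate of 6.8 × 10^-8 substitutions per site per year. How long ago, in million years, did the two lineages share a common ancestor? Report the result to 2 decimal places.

14.12

P = 875/1848 ≈ 0.473485 and Q = 57/1848 ≈ 0.030844.
Under the Kimura two-parameter model, d = −½ ln(1 − 2P − Q) − ¼ ln(1 − 2Q).
1 − 2P − Q = 0.022186, giving −½ ln(0.022186) = 1.904147.
1 − 2Q = 0.938312, giving −¼ ln(0.938312) = 0.015918.
d = 1.904147 + 0.015918 = 1.920065.
Under a molecular clock d = 2μt, so t = d/(2μ) = 1.920065 / (2 × 6.8 × 10^-8) = 14.12 million years.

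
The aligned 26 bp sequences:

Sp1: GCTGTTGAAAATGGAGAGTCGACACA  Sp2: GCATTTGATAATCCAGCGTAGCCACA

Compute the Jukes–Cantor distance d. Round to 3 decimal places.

The sequences differ at 8 of 26 sites (3, 4, 9, 13, 14, 17, 20, 22), so p = 8/26 ≈ 0.307692.
d = −(3/4) ln(1 − 4p/3) = −0.75 ln(1 − 0.410256) = −0.75 ln(0.589744)
  = −0.75 × (-0.528067) = 0.396050 substitutions/site.

0.396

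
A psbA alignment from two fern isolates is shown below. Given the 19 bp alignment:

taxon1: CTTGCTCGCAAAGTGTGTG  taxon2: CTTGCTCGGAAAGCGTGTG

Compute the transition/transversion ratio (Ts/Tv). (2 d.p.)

1.00

Transitions are A↔G and C↔T; transversions are all other mismatches.
Transitions: 1. Transversions: 1.
R = 1/1 = 1.00.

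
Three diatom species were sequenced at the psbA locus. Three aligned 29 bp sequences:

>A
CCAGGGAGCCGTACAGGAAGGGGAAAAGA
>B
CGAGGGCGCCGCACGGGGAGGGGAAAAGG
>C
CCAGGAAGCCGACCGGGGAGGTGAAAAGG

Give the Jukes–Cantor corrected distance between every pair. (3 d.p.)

A–B: 6/29 sites differ → p ≈ 0.206897, d = −0.75 ln(1 − 0.275863) = 0.242081 ≈ 0.242.
A–C: 7/29 sites differ → p ≈ 0.241379, d = −0.75 ln(1 − 0.321839) = 0.291278 ≈ 0.291.
B–C: 6/29 sites differ → p ≈ 0.206897, d = −0.75 ln(1 − 0.275863) = 0.242081 ≈ 0.242.

d(A,B) = 0.242, d(A,C) = 0.291, d(B,C) = 0.242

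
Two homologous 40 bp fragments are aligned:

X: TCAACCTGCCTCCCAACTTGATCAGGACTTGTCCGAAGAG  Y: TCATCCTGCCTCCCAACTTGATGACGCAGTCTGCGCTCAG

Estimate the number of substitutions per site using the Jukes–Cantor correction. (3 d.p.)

0.343

The sequences differ at 11 of 40 sites, so p = 11/40 = 0.275.
d = −(3/4) ln(1 − 4p/3) = −0.75 ln(1 − 0.366667) = −0.75 ln(0.633333)
  = −0.75 × (-0.456759) = 0.342569 substitutions/site.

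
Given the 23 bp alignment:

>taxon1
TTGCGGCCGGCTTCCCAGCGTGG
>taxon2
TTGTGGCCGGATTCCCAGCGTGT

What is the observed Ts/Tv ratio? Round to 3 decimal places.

0.500

Transitions are A↔G and C↔T; transversions are all other mismatches.
Transitions: 1. Transversions: 2.
R = 1/2 = 0.500.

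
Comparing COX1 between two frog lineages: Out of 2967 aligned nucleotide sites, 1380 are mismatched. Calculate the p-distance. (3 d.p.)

0.465

p = 1380/2967 = 0.465116… ≈ 0.465 (to 3 d.p.).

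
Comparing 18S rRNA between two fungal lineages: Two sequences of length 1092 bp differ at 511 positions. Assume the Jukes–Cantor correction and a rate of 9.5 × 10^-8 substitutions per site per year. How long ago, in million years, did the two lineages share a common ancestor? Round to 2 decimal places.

p = 511/1092 ≈ 0.467949.
d = −(3/4) ln(1 − 4p/3) = −0.75 ln(1 − 0.623932) = −0.75 ln(0.376068)
  = −0.75 × (-0.977985) = 0.733489 substitutions/site.
Under a molecular clock d = 2μt, so t = d/(2μ) = 0.733489 / (2 × 9.5 × 10^-8) = 3.86 million years.

3.86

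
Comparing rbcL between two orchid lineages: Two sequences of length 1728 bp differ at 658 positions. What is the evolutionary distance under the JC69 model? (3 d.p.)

p = 658/1728 ≈ 0.380787.
d = −(3/4) ln(1 − 4p/3) = −0.75 ln(1 − 0.507716) = −0.75 ln(0.492284)
  = −0.75 × (-0.708699) = 0.531524 substitutions/site.

0.532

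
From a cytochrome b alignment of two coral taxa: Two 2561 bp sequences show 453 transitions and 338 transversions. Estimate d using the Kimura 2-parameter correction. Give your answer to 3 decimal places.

0.409

P = 453/2561 ≈ 0.176884 and Q = 338/2561 ≈ 0.13198.
Under the Kimura two-parameter model, d = −½ ln(1 − 2P − Q) − ¼ ln(1 − 2Q).
1 − 2P − Q = 0.514252, giving −½ ln(0.514252) = 0.332521.
1 − 2Q = 0.73604, giving −¼ ln(0.73604) = 0.076618.
d = 0.332521 + 0.076618 = 0.409139.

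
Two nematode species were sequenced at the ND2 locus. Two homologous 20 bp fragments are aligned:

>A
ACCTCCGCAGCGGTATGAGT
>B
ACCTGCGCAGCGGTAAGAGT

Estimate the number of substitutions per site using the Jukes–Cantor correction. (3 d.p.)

0.107

The sequences differ at 2 of 20 sites (5, 16), so p = 2/20 = 0.1.
d = −(3/4) ln(1 − 4p/3) = −0.75 ln(1 − 0.133333) = −0.75 ln(0.866667)
  = −0.75 × (-0.143100) = 0.107325 substitutions/site.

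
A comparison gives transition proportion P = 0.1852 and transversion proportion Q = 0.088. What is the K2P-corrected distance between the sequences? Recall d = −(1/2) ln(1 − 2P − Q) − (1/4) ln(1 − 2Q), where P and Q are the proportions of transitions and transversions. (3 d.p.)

0.355

Under the Kimura two-parameter model, d = −½ ln(1 − 2P − Q) − ¼ ln(1 − 2Q).
1 − 2P − Q = 0.5416, giving −½ ln(0.5416) = 0.306614.
1 − 2Q = 0.824, giving −¼ ln(0.824) = 0.048396.
d = 0.306614 + 0.048396 = 0.355010.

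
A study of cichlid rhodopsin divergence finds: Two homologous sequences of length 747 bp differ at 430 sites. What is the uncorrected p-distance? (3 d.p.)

p = 430/747 = 0.575635… ≈ 0.576 (to 3 d.p.).

0.576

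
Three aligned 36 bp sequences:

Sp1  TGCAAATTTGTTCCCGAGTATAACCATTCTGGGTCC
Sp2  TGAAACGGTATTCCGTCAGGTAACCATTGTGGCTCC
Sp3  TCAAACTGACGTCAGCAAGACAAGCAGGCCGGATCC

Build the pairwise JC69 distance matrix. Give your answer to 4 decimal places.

d(Sp1,Sp2) = 0.4926, d(Sp1,Sp3) = 0.8240, d(Sp2,Sp3) = 0.6735

Sp1–Sp2: 13/36 sites differ → p ≈ 0.361111, d = −0.75 ln(1 − 0.481481) = 0.492584 ≈ 0.4926.
Sp1–Sp3: 18/36 sites differ → p = 0.5, d = −0.75 ln(1 − 0.666667) = 0.823960 ≈ 0.8240.
Sp2–Sp3: 16/36 sites differ → p ≈ 0.444444, d = −0.75 ln(1 − 0.592592) = 0.673455 ≈ 0.6735.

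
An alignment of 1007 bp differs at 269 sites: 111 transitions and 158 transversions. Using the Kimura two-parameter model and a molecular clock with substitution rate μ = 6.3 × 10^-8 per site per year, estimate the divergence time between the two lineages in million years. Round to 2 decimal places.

2.63

P = 111/1007 ≈ 0.110228 and Q = 158/1007 ≈ 0.156902.
Under the Kimura two-parameter model, d = −½ ln(1 − 2P − Q) − ¼ ln(1 − 2Q).
1 − 2P − Q = 0.622642, giving −½ ln(0.622642) = 0.236892.
1 − 2Q = 0.686196, giving −¼ ln(0.686196) = 0.094148.
d = 0.236892 + 0.094148 = 0.331040.
Under a molecular clock d = 2μt, so t = d/(2μ) = 0.331040 / (2 × 6.3 × 10^-8) = 2.63 million years.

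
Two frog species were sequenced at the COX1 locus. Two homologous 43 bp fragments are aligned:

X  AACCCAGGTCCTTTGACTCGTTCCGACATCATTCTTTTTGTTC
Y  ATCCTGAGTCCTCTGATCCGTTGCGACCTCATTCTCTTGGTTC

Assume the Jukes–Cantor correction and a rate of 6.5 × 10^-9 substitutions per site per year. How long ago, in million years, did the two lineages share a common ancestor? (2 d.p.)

24.07

The sequences differ at 11 of 43 sites, so p = 11/43 ≈ 0.255814.
d = −(3/4) ln(1 − 4p/3) = −0.75 ln(1 − 0.341085) = −0.75 ln(0.658915)
  = −0.75 × (-0.417161) = 0.312871 substitutions/site.
Under a molecular clock d = 2μt, so t = d/(2μ) = 0.312871 / (2 × 6.5 × 10^-9) = 24.07 million years.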